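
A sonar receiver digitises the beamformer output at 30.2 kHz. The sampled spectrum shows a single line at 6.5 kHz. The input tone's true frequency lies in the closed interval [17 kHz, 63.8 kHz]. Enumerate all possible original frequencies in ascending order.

Frequencies that alias to 6.5 kHz are k·fs ± 6.5 kHz for integer k ≥ 0.
k=0: 6.5 kHz.
k=1: 23.7 kHz, 36.7 kHz.
k=2: 53.9 kHz, 66.9 kHz.
k=3: 84.1 kHz, 97.1 kHz.
Within [17 kHz, 63.8 kHz]: 23.7 kHz, 36.7 kHz, 53.9 kHz.

23.7 kHz, 36.7 kHz, 53.9 kHz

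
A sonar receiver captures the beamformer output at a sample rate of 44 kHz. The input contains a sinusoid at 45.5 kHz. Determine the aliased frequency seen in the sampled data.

45.5 kHz mod fs = 1.5 kHz.
1.5 kHz ≤ fs/2 = 22 kHz, appears at 1.5 kHz.

1.5 kHz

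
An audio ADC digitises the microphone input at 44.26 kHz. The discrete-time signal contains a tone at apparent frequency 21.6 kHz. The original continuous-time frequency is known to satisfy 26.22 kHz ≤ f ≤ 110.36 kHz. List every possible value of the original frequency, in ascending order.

65.86 kHz, 66.92 kHz, 110.12 kHz

Frequencies that alias to 21.6 kHz are k·fs ± 21.6 kHz for integer k ≥ 0.
k=0: 21.6 kHz.
k=1: 22.66 kHz, 65.86 kHz.
k=2: 66.92 kHz, 110.12 kHz.
k=3: 111.18 kHz, 154.38 kHz.
Within [26.22 kHz, 110.36 kHz]: 65.86 kHz, 66.92 kHz, 110.12 kHz.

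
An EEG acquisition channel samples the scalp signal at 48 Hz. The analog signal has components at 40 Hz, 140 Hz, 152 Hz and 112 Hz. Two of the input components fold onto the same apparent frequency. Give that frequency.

fs/2 = 24 Hz.
40 Hz > fs/2 = 24 Hz, folds to fs − 40 Hz = 8 Hz.
140 Hz mod fs = 44 Hz.
44 Hz > fs/2 = 24 Hz, folds to fs − 44 Hz = 4 Hz.
152 Hz mod fs = 8 Hz.
8 Hz ≤ fs/2 = 24 Hz, appears at 8 Hz.
112 Hz mod fs = 16 Hz.
16 Hz ≤ fs/2 = 24 Hz, appears at 16 Hz.
40 Hz and 152 Hz both map to 8 Hz.

8 Hz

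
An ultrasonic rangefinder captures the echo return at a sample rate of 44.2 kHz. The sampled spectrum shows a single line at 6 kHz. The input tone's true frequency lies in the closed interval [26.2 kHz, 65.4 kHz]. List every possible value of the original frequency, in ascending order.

38.2 kHz, 50.2 kHz

Frequencies that alias to 6 kHz are k·fs ± 6 kHz for integer k ≥ 0.
k=0: 6 kHz.
k=1: 38.2 kHz, 50.2 kHz.
k=2: 82.4 kHz, 94.4 kHz.
Within [26.2 kHz, 65.4 kHz]: 38.2 kHz, 50.2 kHz.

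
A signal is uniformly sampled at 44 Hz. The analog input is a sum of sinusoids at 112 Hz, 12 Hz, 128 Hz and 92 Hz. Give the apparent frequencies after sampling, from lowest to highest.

fs/2 = 22 Hz.
112 Hz mod fs = 24 Hz.
24 Hz > fs/2 = 22 Hz, folds to fs − 24 Hz = 20 Hz.
12 Hz ≤ fs/2 = 22 Hz, passes unchanged.
128 Hz mod fs = 40 Hz.
40 Hz > fs/2 = 22 Hz, folds to fs − 40 Hz = 4 Hz.
92 Hz mod fs = 4 Hz.
4 Hz ≤ fs/2 = 22 Hz, appears at 4 Hz.
Distinct values: {4 Hz, 12 Hz, 20 Hz}.

4 Hz, 12 Hz, 20 Hz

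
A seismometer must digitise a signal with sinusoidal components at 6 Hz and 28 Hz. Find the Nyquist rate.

56 Hz

Highest-frequency component: 28 Hz.
Nyquist rate = 2 × 28 Hz = 56 Hz.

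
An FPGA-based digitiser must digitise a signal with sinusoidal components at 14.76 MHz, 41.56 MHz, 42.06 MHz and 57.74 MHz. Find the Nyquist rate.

Highest-frequency component: 57.74 MHz.
Nyquist rate = 2 × 57.74 MHz = 115.48 MHz.

115.48 MHz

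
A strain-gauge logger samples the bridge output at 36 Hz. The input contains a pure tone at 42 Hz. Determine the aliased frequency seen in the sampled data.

6 Hz

42 Hz mod fs = 6 Hz.
6 Hz ≤ fs/2 = 18 Hz, appears at 6 Hz.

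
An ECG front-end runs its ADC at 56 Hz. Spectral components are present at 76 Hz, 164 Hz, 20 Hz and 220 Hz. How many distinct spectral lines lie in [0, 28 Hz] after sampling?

2

fs/2 = 28 Hz.
76 Hz mod fs = 20 Hz.
20 Hz ≤ fs/2 = 28 Hz, appears at 20 Hz.
164 Hz mod fs = 52 Hz.
52 Hz > fs/2 = 28 Hz, folds to fs − 52 Hz = 4 Hz.
20 Hz ≤ fs/2 = 28 Hz, passes unchanged.
220 Hz mod fs = 52 Hz.
52 Hz > fs/2 = 28 Hz, folds to fs − 52 Hz = 4 Hz.
Distinct values: {4 Hz, 20 Hz} → 2.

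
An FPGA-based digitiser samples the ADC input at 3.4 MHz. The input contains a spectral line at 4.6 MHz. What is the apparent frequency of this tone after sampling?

4.6 MHz mod fs = 1.2 MHz.
1.2 MHz ≤ fs/2 = 1.7 MHz, appears at 1.2 MHz.

1.2 MHz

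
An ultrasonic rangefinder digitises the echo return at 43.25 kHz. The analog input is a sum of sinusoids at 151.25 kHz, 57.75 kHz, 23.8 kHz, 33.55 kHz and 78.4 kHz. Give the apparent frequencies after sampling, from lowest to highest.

fs/2 = 21.625 kHz.
151.25 kHz mod fs = 21.5 kHz.
21.5 kHz ≤ fs/2 = 21.625 kHz, appears at 21.5 kHz.
57.75 kHz mod fs = 14.5 kHz.
14.5 kHz ≤ fs/2 = 21.625 kHz, appears at 14.5 kHz.
23.8 kHz > fs/2 = 21.625 kHz, folds to fs − 23.8 kHz = 19.45 kHz.
33.55 kHz > fs/2 = 21.625 kHz, folds to fs − 33.55 kHz = 9.7 kHz.
78.4 kHz mod fs = 35.15 kHz.
35.15 kHz > fs/2 = 21.625 kHz, folds to fs − 35.15 kHz = 8.1 kHz.
Distinct values: {8.1 kHz, 9.7 kHz, 14.5 kHz, 19.45 kHz, 21.5 kHz}.

8.1 kHz, 9.7 kHz, 14.5 kHz, 19.45 kHz, 21.5 kHz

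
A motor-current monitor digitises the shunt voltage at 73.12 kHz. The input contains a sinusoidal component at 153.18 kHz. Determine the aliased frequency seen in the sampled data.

6.94 kHz

153.18 kHz mod fs = 6.94 kHz.
6.94 kHz ≤ fs/2 = 36.56 kHz, appears at 6.94 kHz.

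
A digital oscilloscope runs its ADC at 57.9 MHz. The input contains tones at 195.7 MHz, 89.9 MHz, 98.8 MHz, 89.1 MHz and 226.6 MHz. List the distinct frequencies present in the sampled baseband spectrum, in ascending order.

fs/2 = 28.95 MHz.
195.7 MHz mod fs = 22 MHz.
22 MHz ≤ fs/2 = 28.95 MHz, appears at 22 MHz.
89.9 MHz mod fs = 32 MHz.
32 MHz > fs/2 = 28.95 MHz, folds to fs − 32 MHz = 25.9 MHz.
98.8 MHz mod fs = 40.9 MHz.
40.9 MHz > fs/2 = 28.95 MHz, folds to fs − 40.9 MHz = 17 MHz.
89.1 MHz mod fs = 31.2 MHz.
31.2 MHz > fs/2 = 28.95 MHz, folds to fs − 31.2 MHz = 26.7 MHz.
226.6 MHz mod fs = 52.9 MHz.
52.9 MHz > fs/2 = 28.95 MHz, folds to fs − 52.9 MHz = 5 MHz.
Distinct values: {5 MHz, 17 MHz, 22 MHz, 25.9 MHz, 26.7 MHz}.

5 MHz, 17 MHz, 22 MHz, 25.9 MHz, 26.7 MHz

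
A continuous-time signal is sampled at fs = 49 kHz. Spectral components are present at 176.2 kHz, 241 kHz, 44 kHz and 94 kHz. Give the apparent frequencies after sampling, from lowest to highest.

4 kHz, 5 kHz, 19.8 kHz

fs/2 = 24.5 kHz.
176.2 kHz mod fs = 29.2 kHz.
29.2 kHz > fs/2 = 24.5 kHz, folds to fs − 29.2 kHz = 19.8 kHz.
241 kHz mod fs = 45 kHz.
45 kHz > fs/2 = 24.5 kHz, folds to fs − 45 kHz = 4 kHz.
44 kHz > fs/2 = 24.5 kHz, folds to fs − 44 kHz = 5 kHz.
94 kHz mod fs = 45 kHz.
45 kHz > fs/2 = 24.5 kHz, folds to fs − 45 kHz = 4 kHz.
Distinct values: {4 kHz, 5 kHz, 19.8 kHz}.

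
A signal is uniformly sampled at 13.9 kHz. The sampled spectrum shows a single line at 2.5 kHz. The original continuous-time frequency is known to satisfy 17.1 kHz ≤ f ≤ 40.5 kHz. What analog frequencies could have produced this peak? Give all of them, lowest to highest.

25.3 kHz, 30.3 kHz, 39.2 kHz

Frequencies that alias to 2.5 kHz are k·fs ± 2.5 kHz for integer k ≥ 0.
k=0: 2.5 kHz.
k=1: 11.4 kHz, 16.4 kHz.
k=2: 25.3 kHz, 30.3 kHz.
k=3: 39.2 kHz, 44.2 kHz.
k=4: 53.1 kHz, 58.1 kHz.
Within [17.1 kHz, 40.5 kHz]: 25.3 kHz, 30.3 kHz, 39.2 kHz.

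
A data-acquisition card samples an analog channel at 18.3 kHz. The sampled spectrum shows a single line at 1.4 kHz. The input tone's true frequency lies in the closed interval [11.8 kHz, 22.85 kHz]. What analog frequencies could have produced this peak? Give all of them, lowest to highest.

Frequencies that alias to 1.4 kHz are k·fs ± 1.4 kHz for integer k ≥ 0.
k=0: 1.4 kHz.
k=1: 16.9 kHz, 19.7 kHz.
k=2: 35.2 kHz, 38 kHz.
Within [11.8 kHz, 22.85 kHz]: 16.9 kHz, 19.7 kHz.

16.9 kHz, 19.7 kHz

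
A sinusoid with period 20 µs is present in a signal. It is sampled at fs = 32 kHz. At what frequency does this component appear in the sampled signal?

14 kHz

T = 20 µs → f = 1/T = 50 kHz.
50 kHz mod fs = 18 kHz.
18 kHz > fs/2 = 16 kHz, folds to fs − 18 kHz = 14 kHz.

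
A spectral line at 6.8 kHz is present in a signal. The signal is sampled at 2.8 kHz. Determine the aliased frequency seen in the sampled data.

1.2 kHz

6.8 kHz mod fs = 1.2 kHz.
1.2 kHz ≤ fs/2 = 1.4 kHz, appears at 1.2 kHz.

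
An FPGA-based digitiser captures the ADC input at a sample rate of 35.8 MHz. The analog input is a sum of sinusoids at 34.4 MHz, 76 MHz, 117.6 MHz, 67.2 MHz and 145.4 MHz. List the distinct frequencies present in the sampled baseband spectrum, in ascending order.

1.4 MHz, 2.2 MHz, 4.4 MHz, 10.2 MHz

fs/2 = 17.9 MHz.
34.4 MHz > fs/2 = 17.9 MHz, folds to fs − 34.4 MHz = 1.4 MHz.
76 MHz mod fs = 4.4 MHz.
4.4 MHz ≤ fs/2 = 17.9 MHz, appears at 4.4 MHz.
117.6 MHz mod fs = 10.2 MHz.
10.2 MHz ≤ fs/2 = 17.9 MHz, appears at 10.2 MHz.
67.2 MHz mod fs = 31.4 MHz.
31.4 MHz > fs/2 = 17.9 MHz, folds to fs − 31.4 MHz = 4.4 MHz.
145.4 MHz mod fs = 2.2 MHz.
2.2 MHz ≤ fs/2 = 17.9 MHz, appears at 2.2 MHz.
Distinct values: {1.4 MHz, 2.2 MHz, 4.4 MHz, 10.2 MHz}.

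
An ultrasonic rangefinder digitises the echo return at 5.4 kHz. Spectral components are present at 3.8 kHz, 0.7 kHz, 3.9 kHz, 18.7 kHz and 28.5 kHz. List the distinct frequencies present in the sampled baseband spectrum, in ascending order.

0.7 kHz, 1.5 kHz, 1.6 kHz, 2.5 kHz

fs/2 = 2.7 kHz.
3.8 kHz > fs/2 = 2.7 kHz, folds to fs − 3.8 kHz = 1.6 kHz.
0.7 kHz ≤ fs/2 = 2.7 kHz, passes unchanged.
3.9 kHz > fs/2 = 2.7 kHz, folds to fs − 3.9 kHz = 1.5 kHz.
18.7 kHz mod fs = 2.5 kHz.
2.5 kHz ≤ fs/2 = 2.7 kHz, appears at 2.5 kHz.
28.5 kHz mod fs = 1.5 kHz.
1.5 kHz ≤ fs/2 = 2.7 kHz, appears at 1.5 kHz.
Distinct values: {0.7 kHz, 1.5 kHz, 1.6 kHz, 2.5 kHz}.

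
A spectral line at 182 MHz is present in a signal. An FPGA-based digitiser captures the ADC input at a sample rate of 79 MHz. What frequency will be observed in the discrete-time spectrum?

182 MHz mod fs = 24 MHz.
24 MHz ≤ fs/2 = 39.5 MHz, appears at 24 MHz.

24 MHz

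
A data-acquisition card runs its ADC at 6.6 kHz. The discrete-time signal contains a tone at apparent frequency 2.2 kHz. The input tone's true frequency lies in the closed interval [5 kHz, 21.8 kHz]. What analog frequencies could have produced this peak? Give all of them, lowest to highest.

8.8 kHz, 11 kHz, 15.4 kHz, 17.6 kHz

Frequencies that alias to 2.2 kHz are k·fs ± 2.2 kHz for integer k ≥ 0.
k=0: 2.2 kHz.
k=1: 4.4 kHz, 8.8 kHz.
k=2: 11 kHz, 15.4 kHz.
k=3: 17.6 kHz, 22 kHz.
k=4: 24.2 kHz, 28.6 kHz.
Within [5 kHz, 21.8 kHz]: 8.8 kHz, 11 kHz, 15.4 kHz, 17.6 kHz.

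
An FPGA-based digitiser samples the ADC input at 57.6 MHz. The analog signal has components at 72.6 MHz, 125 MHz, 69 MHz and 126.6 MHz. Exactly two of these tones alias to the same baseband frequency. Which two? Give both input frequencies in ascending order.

69 MHz, 126.6 MHz

fs/2 = 28.8 MHz.
72.6 MHz mod fs = 15 MHz.
15 MHz ≤ fs/2 = 28.8 MHz, appears at 15 MHz.
125 MHz mod fs = 9.8 MHz.
9.8 MHz ≤ fs/2 = 28.8 MHz, appears at 9.8 MHz.
69 MHz mod fs = 11.4 MHz.
11.4 MHz ≤ fs/2 = 28.8 MHz, appears at 11.4 MHz.
126.6 MHz mod fs = 11.4 MHz.
11.4 MHz ≤ fs/2 = 28.8 MHz, appears at 11.4 MHz.
69 MHz and 126.6 MHz both map to 11.4 MHz.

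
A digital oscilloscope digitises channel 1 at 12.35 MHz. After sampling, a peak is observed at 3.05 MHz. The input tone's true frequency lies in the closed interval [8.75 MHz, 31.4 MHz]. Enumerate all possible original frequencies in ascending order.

9.3 MHz, 15.4 MHz, 21.65 MHz, 27.75 MHz

Frequencies that alias to 3.05 MHz are k·fs ± 3.05 MHz for integer k ≥ 0.
k=0: 3.05 MHz.
k=1: 9.3 MHz, 15.4 MHz.
k=2: 21.65 MHz, 27.75 MHz.
k=3: 34 MHz, 40.1 MHz.
Within [8.75 MHz, 31.4 MHz]: 9.3 MHz, 15.4 MHz, 21.65 MHz, 27.75 MHz.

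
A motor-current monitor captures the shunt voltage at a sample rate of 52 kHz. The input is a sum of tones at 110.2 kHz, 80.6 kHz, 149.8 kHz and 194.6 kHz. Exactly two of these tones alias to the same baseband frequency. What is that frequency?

fs/2 = 26 kHz.
110.2 kHz mod fs = 6.2 kHz.
6.2 kHz ≤ fs/2 = 26 kHz, appears at 6.2 kHz.
80.6 kHz mod fs = 28.6 kHz.
28.6 kHz > fs/2 = 26 kHz, folds to fs − 28.6 kHz = 23.4 kHz.
149.8 kHz mod fs = 45.8 kHz.
45.8 kHz > fs/2 = 26 kHz, folds to fs − 45.8 kHz = 6.2 kHz.
194.6 kHz mod fs = 38.6 kHz.
38.6 kHz > fs/2 = 26 kHz, folds to fs − 38.6 kHz = 13.4 kHz.
110.2 kHz and 149.8 kHz both map to 6.2 kHz.

6.2 kHz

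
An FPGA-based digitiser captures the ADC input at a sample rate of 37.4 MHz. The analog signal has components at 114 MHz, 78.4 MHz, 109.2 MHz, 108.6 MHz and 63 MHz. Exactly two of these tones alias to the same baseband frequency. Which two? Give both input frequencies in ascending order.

78.4 MHz, 108.6 MHz

fs/2 = 18.7 MHz.
114 MHz mod fs = 1.8 MHz.
1.8 MHz ≤ fs/2 = 18.7 MHz, appears at 1.8 MHz.
78.4 MHz mod fs = 3.6 MHz.
3.6 MHz ≤ fs/2 = 18.7 MHz, appears at 3.6 MHz.
109.2 MHz mod fs = 34.4 MHz.
34.4 MHz > fs/2 = 18.7 MHz, folds to fs − 34.4 MHz = 3 MHz.
108.6 MHz mod fs = 33.8 MHz.
33.8 MHz > fs/2 = 18.7 MHz, folds to fs − 33.8 MHz = 3.6 MHz.
63 MHz mod fs = 25.6 MHz.
25.6 MHz > fs/2 = 18.7 MHz, folds to fs − 25.6 MHz = 11.8 MHz.
78.4 MHz and 108.6 MHz both map to 3.6 MHz.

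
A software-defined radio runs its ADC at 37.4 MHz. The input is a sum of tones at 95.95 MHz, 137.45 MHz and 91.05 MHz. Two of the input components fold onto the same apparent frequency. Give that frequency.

fs/2 = 18.7 MHz.
95.95 MHz mod fs = 21.15 MHz.
21.15 MHz > fs/2 = 18.7 MHz, folds to fs − 21.15 MHz = 16.25 MHz.
137.45 MHz mod fs = 25.25 MHz.
25.25 MHz > fs/2 = 18.7 MHz, folds to fs − 25.25 MHz = 12.15 MHz.
91.05 MHz mod fs = 16.25 MHz.
16.25 MHz ≤ fs/2 = 18.7 MHz, appears at 16.25 MHz.
91.05 MHz and 95.95 MHz both map to 16.25 MHz.

16.25 MHz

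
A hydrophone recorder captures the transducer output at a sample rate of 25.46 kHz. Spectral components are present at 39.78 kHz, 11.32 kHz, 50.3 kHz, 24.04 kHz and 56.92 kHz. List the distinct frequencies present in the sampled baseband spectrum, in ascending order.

fs/2 = 12.73 kHz.
39.78 kHz mod fs = 14.32 kHz.
14.32 kHz > fs/2 = 12.73 kHz, folds to fs − 14.32 kHz = 11.14 kHz.
11.32 kHz ≤ fs/2 = 12.73 kHz, passes unchanged.
50.3 kHz mod fs = 24.84 kHz.
24.84 kHz > fs/2 = 12.73 kHz, folds to fs − 24.84 kHz = 0.62 kHz.
24.04 kHz > fs/2 = 12.73 kHz, folds to fs − 24.04 kHz = 1.42 kHz.
56.92 kHz mod fs = 6 kHz.
6 kHz ≤ fs/2 = 12.73 kHz, appears at 6 kHz.
Distinct values: {0.62 kHz, 1.42 kHz, 6 kHz, 11.14 kHz, 11.32 kHz}.

0.62 kHz, 1.42 kHz, 6 kHz, 11.14 kHz, 11.32 kHz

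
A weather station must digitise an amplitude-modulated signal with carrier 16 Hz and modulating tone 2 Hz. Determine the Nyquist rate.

36 Hz

AM sidebands sit at fc ± fm = 14 Hz and 18 Hz.
Highest-frequency component: 18 Hz.
Nyquist rate = 2 × 18 Hz = 36 Hz.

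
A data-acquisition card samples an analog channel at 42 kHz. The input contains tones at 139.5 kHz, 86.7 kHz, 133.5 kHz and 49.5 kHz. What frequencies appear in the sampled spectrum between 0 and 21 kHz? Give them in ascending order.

fs/2 = 21 kHz.
139.5 kHz mod fs = 13.5 kHz.
13.5 kHz ≤ fs/2 = 21 kHz, appears at 13.5 kHz.
86.7 kHz mod fs = 2.7 kHz.
2.7 kHz ≤ fs/2 = 21 kHz, appears at 2.7 kHz.
133.5 kHz mod fs = 7.5 kHz.
7.5 kHz ≤ fs/2 = 21 kHz, appears at 7.5 kHz.
49.5 kHz mod fs = 7.5 kHz.
7.5 kHz ≤ fs/2 = 21 kHz, appears at 7.5 kHz.
Distinct values: {2.7 kHz, 7.5 kHz, 13.5 kHz}.

2.7 kHz, 7.5 kHz, 13.5 kHz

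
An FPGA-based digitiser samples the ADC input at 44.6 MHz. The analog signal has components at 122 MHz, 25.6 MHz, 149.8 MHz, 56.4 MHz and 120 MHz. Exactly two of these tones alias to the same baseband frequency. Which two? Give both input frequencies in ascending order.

56.4 MHz, 122 MHz

fs/2 = 22.3 MHz.
122 MHz mod fs = 32.8 MHz.
32.8 MHz > fs/2 = 22.3 MHz, folds to fs − 32.8 MHz = 11.8 MHz.
25.6 MHz > fs/2 = 22.3 MHz, folds to fs − 25.6 MHz = 19 MHz.
149.8 MHz mod fs = 16 MHz.
16 MHz ≤ fs/2 = 22.3 MHz, appears at 16 MHz.
56.4 MHz mod fs = 11.8 MHz.
11.8 MHz ≤ fs/2 = 22.3 MHz, appears at 11.8 MHz.
120 MHz mod fs = 30.8 MHz.
30.8 MHz > fs/2 = 22.3 MHz, folds to fs − 30.8 MHz = 13.8 MHz.
56.4 MHz and 122 MHz both map to 11.8 MHz.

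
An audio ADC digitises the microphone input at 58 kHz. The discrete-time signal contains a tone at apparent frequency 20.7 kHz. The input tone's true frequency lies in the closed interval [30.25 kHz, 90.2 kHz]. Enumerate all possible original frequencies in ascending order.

37.3 kHz, 78.7 kHz

Frequencies that alias to 20.7 kHz are k·fs ± 20.7 kHz for integer k ≥ 0.
k=0: 20.7 kHz.
k=1: 37.3 kHz, 78.7 kHz.
k=2: 95.3 kHz, 136.7 kHz.
Within [30.25 kHz, 90.2 kHz]: 37.3 kHz, 78.7 kHz.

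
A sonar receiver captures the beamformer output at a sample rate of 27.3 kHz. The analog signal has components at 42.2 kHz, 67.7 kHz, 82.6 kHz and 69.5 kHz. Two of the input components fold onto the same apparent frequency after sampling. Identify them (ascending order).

fs/2 = 13.65 kHz.
42.2 kHz mod fs = 14.9 kHz.
14.9 kHz > fs/2 = 13.65 kHz, folds to fs − 14.9 kHz = 12.4 kHz.
67.7 kHz mod fs = 13.1 kHz.
13.1 kHz ≤ fs/2 = 13.65 kHz, appears at 13.1 kHz.
82.6 kHz mod fs = 0.7 kHz.
0.7 kHz ≤ fs/2 = 13.65 kHz, appears at 0.7 kHz.
69.5 kHz mod fs = 14.9 kHz.
14.9 kHz > fs/2 = 13.65 kHz, folds to fs − 14.9 kHz = 12.4 kHz.
42.2 kHz and 69.5 kHz both map to 12.4 kHz.

42.2 kHz, 69.5 kHz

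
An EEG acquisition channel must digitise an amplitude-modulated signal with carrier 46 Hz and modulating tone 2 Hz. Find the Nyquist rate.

96 Hz

AM sidebands sit at fc ± fm = 44 Hz and 48 Hz.
Highest-frequency component: 48 Hz.
Nyquist rate = 2 × 48 Hz = 96 Hz.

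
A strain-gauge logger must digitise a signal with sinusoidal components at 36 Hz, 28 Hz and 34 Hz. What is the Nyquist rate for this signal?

Highest-frequency component: 36 Hz.
Nyquist rate = 2 × 36 Hz = 72 Hz.

72 Hz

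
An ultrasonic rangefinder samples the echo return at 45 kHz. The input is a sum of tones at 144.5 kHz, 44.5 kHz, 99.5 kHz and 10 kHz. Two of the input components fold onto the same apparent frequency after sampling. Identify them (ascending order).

fs/2 = 22.5 kHz.
144.5 kHz mod fs = 9.5 kHz.
9.5 kHz ≤ fs/2 = 22.5 kHz, appears at 9.5 kHz.
44.5 kHz > fs/2 = 22.5 kHz, folds to fs − 44.5 kHz = 0.5 kHz.
99.5 kHz mod fs = 9.5 kHz.
9.5 kHz ≤ fs/2 = 22.5 kHz, appears at 9.5 kHz.
10 kHz ≤ fs/2 = 22.5 kHz, passes unchanged.
99.5 kHz and 144.5 kHz both map to 9.5 kHz.

99.5 kHz, 144.5 kHz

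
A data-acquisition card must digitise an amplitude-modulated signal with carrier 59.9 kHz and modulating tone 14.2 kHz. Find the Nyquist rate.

148.2 kHz

AM sidebands sit at fc ± fm = 45.7 kHz and 74.1 kHz.
Highest-frequency component: 74.1 kHz.
Nyquist rate = 2 × 74.1 kHz = 148.2 kHz.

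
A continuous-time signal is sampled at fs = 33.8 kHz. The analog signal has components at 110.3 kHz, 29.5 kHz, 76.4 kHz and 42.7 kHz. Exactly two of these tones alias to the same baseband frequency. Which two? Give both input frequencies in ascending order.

fs/2 = 16.9 kHz.
110.3 kHz mod fs = 8.9 kHz.
8.9 kHz ≤ fs/2 = 16.9 kHz, appears at 8.9 kHz.
29.5 kHz > fs/2 = 16.9 kHz, folds to fs − 29.5 kHz = 4.3 kHz.
76.4 kHz mod fs = 8.8 kHz.
8.8 kHz ≤ fs/2 = 16.9 kHz, appears at 8.8 kHz.
42.7 kHz mod fs = 8.9 kHz.
8.9 kHz ≤ fs/2 = 16.9 kHz, appears at 8.9 kHz.
42.7 kHz and 110.3 kHz both map to 8.9 kHz.

42.7 kHz, 110.3 kHz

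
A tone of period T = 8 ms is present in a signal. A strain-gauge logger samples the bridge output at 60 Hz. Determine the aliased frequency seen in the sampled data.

T = 8 ms → f = 1/T = 125 Hz.
125 Hz mod fs = 5 Hz.
5 Hz ≤ fs/2 = 30 Hz, appears at 5 Hz.

5 Hz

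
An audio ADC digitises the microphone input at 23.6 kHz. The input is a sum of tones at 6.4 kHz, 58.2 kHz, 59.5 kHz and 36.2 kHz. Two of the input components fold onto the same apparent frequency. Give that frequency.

fs/2 = 11.8 kHz.
6.4 kHz ≤ fs/2 = 11.8 kHz, passes unchanged.
58.2 kHz mod fs = 11 kHz.
11 kHz ≤ fs/2 = 11.8 kHz, appears at 11 kHz.
59.5 kHz mod fs = 12.3 kHz.
12.3 kHz > fs/2 = 11.8 kHz, folds to fs − 12.3 kHz = 11.3 kHz.
36.2 kHz mod fs = 12.6 kHz.
12.6 kHz > fs/2 = 11.8 kHz, folds to fs − 12.6 kHz = 11 kHz.
36.2 kHz and 58.2 kHz both map to 11 kHz.

11 kHz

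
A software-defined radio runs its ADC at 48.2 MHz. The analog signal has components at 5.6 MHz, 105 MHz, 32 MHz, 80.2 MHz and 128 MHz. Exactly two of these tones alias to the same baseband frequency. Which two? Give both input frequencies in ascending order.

fs/2 = 24.1 MHz.
5.6 MHz ≤ fs/2 = 24.1 MHz, passes unchanged.
105 MHz mod fs = 8.6 MHz.
8.6 MHz ≤ fs/2 = 24.1 MHz, appears at 8.6 MHz.
32 MHz > fs/2 = 24.1 MHz, folds to fs − 32 MHz = 16.2 MHz.
80.2 MHz mod fs = 32 MHz.
32 MHz > fs/2 = 24.1 MHz, folds to fs − 32 MHz = 16.2 MHz.
128 MHz mod fs = 31.6 MHz.
31.6 MHz > fs/2 = 24.1 MHz, folds to fs − 31.6 MHz = 16.6 MHz.
32 MHz and 80.2 MHz both map to 16.2 MHz.

32 MHz, 80.2 MHz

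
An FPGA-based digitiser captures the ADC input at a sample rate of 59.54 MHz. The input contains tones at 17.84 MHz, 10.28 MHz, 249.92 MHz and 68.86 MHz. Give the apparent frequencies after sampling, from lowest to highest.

fs/2 = 29.77 MHz.
17.84 MHz ≤ fs/2 = 29.77 MHz, passes unchanged.
10.28 MHz ≤ fs/2 = 29.77 MHz, passes unchanged.
249.92 MHz mod fs = 11.76 MHz.
11.76 MHz ≤ fs/2 = 29.77 MHz, appears at 11.76 MHz.
68.86 MHz mod fs = 9.32 MHz.
9.32 MHz ≤ fs/2 = 29.77 MHz, appears at 9.32 MHz.
Distinct values: {9.32 MHz, 10.28 MHz, 11.76 MHz, 17.84 MHz}.

9.32 MHz, 10.28 MHz, 11.76 MHz, 17.84 MHz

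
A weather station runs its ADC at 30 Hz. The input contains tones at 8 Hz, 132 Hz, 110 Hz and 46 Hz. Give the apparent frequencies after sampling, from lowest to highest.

8 Hz, 10 Hz, 12 Hz, 14 Hz

fs/2 = 15 Hz.
8 Hz ≤ fs/2 = 15 Hz, passes unchanged.
132 Hz mod fs = 12 Hz.
12 Hz ≤ fs/2 = 15 Hz, appears at 12 Hz.
110 Hz mod fs = 20 Hz.
20 Hz > fs/2 = 15 Hz, folds to fs − 20 Hz = 10 Hz.
46 Hz mod fs = 16 Hz.
16 Hz > fs/2 = 15 Hz, folds to fs − 16 Hz = 14 Hz.
Distinct values: {8 Hz, 10 Hz, 12 Hz, 14 Hz}.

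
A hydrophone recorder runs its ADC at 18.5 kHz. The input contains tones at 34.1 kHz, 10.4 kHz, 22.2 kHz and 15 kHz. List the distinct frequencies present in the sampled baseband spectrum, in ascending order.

fs/2 = 9.25 kHz.
34.1 kHz mod fs = 15.6 kHz.
15.6 kHz > fs/2 = 9.25 kHz, folds to fs − 15.6 kHz = 2.9 kHz.
10.4 kHz > fs/2 = 9.25 kHz, folds to fs − 10.4 kHz = 8.1 kHz.
22.2 kHz mod fs = 3.7 kHz.
3.7 kHz ≤ fs/2 = 9.25 kHz, appears at 3.7 kHz.
15 kHz > fs/2 = 9.25 kHz, folds to fs − 15 kHz = 3.5 kHz.
Distinct values: {2.9 kHz, 3.5 kHz, 3.7 kHz, 8.1 kHz}.

2.9 kHz, 3.5 kHz, 3.7 kHz, 8.1 kHz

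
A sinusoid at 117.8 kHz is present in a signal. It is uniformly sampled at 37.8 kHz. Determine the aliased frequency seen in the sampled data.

4.4 kHz

117.8 kHz mod fs = 4.4 kHz.
4.4 kHz ≤ fs/2 = 18.9 kHz, appears at 4.4 kHz.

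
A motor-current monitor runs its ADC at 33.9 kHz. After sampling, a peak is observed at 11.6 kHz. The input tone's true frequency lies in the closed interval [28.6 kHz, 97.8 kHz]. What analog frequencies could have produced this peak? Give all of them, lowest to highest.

Frequencies that alias to 11.6 kHz are k·fs ± 11.6 kHz for integer k ≥ 0.
k=0: 11.6 kHz.
k=1: 22.3 kHz, 45.5 kHz.
k=2: 56.2 kHz, 79.4 kHz.
k=3: 90.1 kHz, 113.3 kHz.
k=4: 124 kHz, 147.2 kHz.
Within [28.6 kHz, 97.8 kHz]: 45.5 kHz, 56.2 kHz, 79.4 kHz, 90.1 kHz.

45.5 kHz, 56.2 kHz, 79.4 kHz, 90.1 kHz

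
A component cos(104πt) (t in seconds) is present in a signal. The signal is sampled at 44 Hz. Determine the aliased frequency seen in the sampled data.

ω = 104π rad/s → f = ω/(2π) = 52 Hz.
52 Hz mod fs = 8 Hz.
8 Hz ≤ fs/2 = 22 Hz, appears at 8 Hz.

8 Hz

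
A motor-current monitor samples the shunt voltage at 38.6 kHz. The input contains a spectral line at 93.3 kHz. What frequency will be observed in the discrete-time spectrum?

16.1 kHz

93.3 kHz mod fs = 16.1 kHz.
16.1 kHz ≤ fs/2 = 19.3 kHz, appears at 16.1 kHz.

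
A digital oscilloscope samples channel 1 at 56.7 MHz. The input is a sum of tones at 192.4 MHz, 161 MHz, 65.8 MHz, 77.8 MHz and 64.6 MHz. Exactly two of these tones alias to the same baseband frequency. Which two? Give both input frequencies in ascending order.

65.8 MHz, 161 MHz

fs/2 = 28.35 MHz.
192.4 MHz mod fs = 22.3 MHz.
22.3 MHz ≤ fs/2 = 28.35 MHz, appears at 22.3 MHz.
161 MHz mod fs = 47.6 MHz.
47.6 MHz > fs/2 = 28.35 MHz, folds to fs − 47.6 MHz = 9.1 MHz.
65.8 MHz mod fs = 9.1 MHz.
9.1 MHz ≤ fs/2 = 28.35 MHz, appears at 9.1 MHz.
77.8 MHz mod fs = 21.1 MHz.
21.1 MHz ≤ fs/2 = 28.35 MHz, appears at 21.1 MHz.
64.6 MHz mod fs = 7.9 MHz.
7.9 MHz ≤ fs/2 = 28.35 MHz, appears at 7.9 MHz.
65.8 MHz and 161 MHz both map to 9.1 MHz.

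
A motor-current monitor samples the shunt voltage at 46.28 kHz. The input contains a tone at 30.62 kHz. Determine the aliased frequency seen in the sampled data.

15.66 kHz

30.62 kHz > fs/2 = 23.14 kHz, folds to fs − 30.62 kHz = 15.66 kHz.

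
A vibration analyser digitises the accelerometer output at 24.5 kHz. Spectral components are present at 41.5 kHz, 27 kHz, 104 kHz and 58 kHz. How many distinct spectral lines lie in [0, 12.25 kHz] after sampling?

4

fs/2 = 12.25 kHz.
41.5 kHz mod fs = 17 kHz.
17 kHz > fs/2 = 12.25 kHz, folds to fs − 17 kHz = 7.5 kHz.
27 kHz mod fs = 2.5 kHz.
2.5 kHz ≤ fs/2 = 12.25 kHz, appears at 2.5 kHz.
104 kHz mod fs = 6 kHz.
6 kHz ≤ fs/2 = 12.25 kHz, appears at 6 kHz.
58 kHz mod fs = 9 kHz.
9 kHz ≤ fs/2 = 12.25 kHz, appears at 9 kHz.
Distinct values: {2.5 kHz, 6 kHz, 7.5 kHz, 9 kHz} → 4.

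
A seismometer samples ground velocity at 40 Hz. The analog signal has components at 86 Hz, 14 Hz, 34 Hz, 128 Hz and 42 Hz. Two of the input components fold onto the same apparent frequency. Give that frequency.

6 Hz

fs/2 = 20 Hz.
86 Hz mod fs = 6 Hz.
6 Hz ≤ fs/2 = 20 Hz, appears at 6 Hz.
14 Hz ≤ fs/2 = 20 Hz, passes unchanged.
34 Hz > fs/2 = 20 Hz, folds to fs − 34 Hz = 6 Hz.
128 Hz mod fs = 8 Hz.
8 Hz ≤ fs/2 = 20 Hz, appears at 8 Hz.
42 Hz mod fs = 2 Hz.
2 Hz ≤ fs/2 = 20 Hz, appears at 2 Hz.
34 Hz and 86 Hz both map to 6 Hz.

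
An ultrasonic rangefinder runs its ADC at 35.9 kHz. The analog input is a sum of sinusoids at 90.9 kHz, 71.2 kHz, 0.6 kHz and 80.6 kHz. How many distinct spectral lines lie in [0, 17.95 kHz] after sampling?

fs/2 = 17.95 kHz.
90.9 kHz mod fs = 19.1 kHz.
19.1 kHz > fs/2 = 17.95 kHz, folds to fs − 19.1 kHz = 16.8 kHz.
71.2 kHz mod fs = 35.3 kHz.
35.3 kHz > fs/2 = 17.95 kHz, folds to fs − 35.3 kHz = 0.6 kHz.
0.6 kHz ≤ fs/2 = 17.95 kHz, passes unchanged.
80.6 kHz mod fs = 8.8 kHz.
8.8 kHz ≤ fs/2 = 17.95 kHz, appears at 8.8 kHz.
Distinct values: {0.6 kHz, 8.8 kHz, 16.8 kHz} → 3.

3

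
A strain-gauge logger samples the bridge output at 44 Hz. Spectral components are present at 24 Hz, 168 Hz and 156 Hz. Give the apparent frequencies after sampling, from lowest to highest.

8 Hz, 20 Hz

fs/2 = 22 Hz.
24 Hz > fs/2 = 22 Hz, folds to fs − 24 Hz = 20 Hz.
168 Hz mod fs = 36 Hz.
36 Hz > fs/2 = 22 Hz, folds to fs − 36 Hz = 8 Hz.
156 Hz mod fs = 24 Hz.
24 Hz > fs/2 = 22 Hz, folds to fs − 24 Hz = 20 Hz.
Distinct values: {8 Hz, 20 Hz}.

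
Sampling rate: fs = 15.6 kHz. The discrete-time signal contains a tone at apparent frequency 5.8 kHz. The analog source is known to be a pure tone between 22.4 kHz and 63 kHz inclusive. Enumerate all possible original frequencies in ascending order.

Frequencies that alias to 5.8 kHz are k·fs ± 5.8 kHz for integer k ≥ 0.
k=0: 5.8 kHz.
k=1: 9.8 kHz, 21.4 kHz.
k=2: 25.4 kHz, 37 kHz.
k=3: 41 kHz, 52.6 kHz.
k=4: 56.6 kHz, 68.2 kHz.
k=5: 72.2 kHz, 83.8 kHz.
Within [22.4 kHz, 63 kHz]: 25.4 kHz, 37 kHz, 41 kHz, 52.6 kHz, 56.6 kHz.

25.4 kHz, 37 kHz, 41 kHz, 52.6 kHz, 56.6 kHz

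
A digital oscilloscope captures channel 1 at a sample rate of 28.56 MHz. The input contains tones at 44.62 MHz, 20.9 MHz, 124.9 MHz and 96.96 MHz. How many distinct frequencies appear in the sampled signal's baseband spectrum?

fs/2 = 14.28 MHz.
44.62 MHz mod fs = 16.06 MHz.
16.06 MHz > fs/2 = 14.28 MHz, folds to fs − 16.06 MHz = 12.5 MHz.
20.9 MHz > fs/2 = 14.28 MHz, folds to fs − 20.9 MHz = 7.66 MHz.
124.9 MHz mod fs = 10.66 MHz.
10.66 MHz ≤ fs/2 = 14.28 MHz, appears at 10.66 MHz.
96.96 MHz mod fs = 11.28 MHz.
11.28 MHz ≤ fs/2 = 14.28 MHz, appears at 11.28 MHz.
Distinct values: {7.66 MHz, 10.66 MHz, 11.28 MHz, 12.5 MHz} → 4.

4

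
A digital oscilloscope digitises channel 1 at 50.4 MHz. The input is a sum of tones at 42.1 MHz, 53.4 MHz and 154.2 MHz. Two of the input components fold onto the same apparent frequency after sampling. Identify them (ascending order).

53.4 MHz, 154.2 MHz

fs/2 = 25.2 MHz.
42.1 MHz > fs/2 = 25.2 MHz, folds to fs − 42.1 MHz = 8.3 MHz.
53.4 MHz mod fs = 3 MHz.
3 MHz ≤ fs/2 = 25.2 MHz, appears at 3 MHz.
154.2 MHz mod fs = 3 MHz.
3 MHz ≤ fs/2 = 25.2 MHz, appears at 3 MHz.
53.4 MHz and 154.2 MHz both map to 3 MHz.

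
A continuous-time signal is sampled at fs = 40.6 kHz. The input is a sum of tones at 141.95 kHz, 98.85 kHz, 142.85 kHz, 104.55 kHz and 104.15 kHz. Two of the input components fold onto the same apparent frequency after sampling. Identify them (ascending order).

fs/2 = 20.3 kHz.
141.95 kHz mod fs = 20.15 kHz.
20.15 kHz ≤ fs/2 = 20.3 kHz, appears at 20.15 kHz.
98.85 kHz mod fs = 17.65 kHz.
17.65 kHz ≤ fs/2 = 20.3 kHz, appears at 17.65 kHz.
142.85 kHz mod fs = 21.05 kHz.
21.05 kHz > fs/2 = 20.3 kHz, folds to fs − 21.05 kHz = 19.55 kHz.
104.55 kHz mod fs = 23.35 kHz.
23.35 kHz > fs/2 = 20.3 kHz, folds to fs − 23.35 kHz = 17.25 kHz.
104.15 kHz mod fs = 22.95 kHz.
22.95 kHz > fs/2 = 20.3 kHz, folds to fs − 22.95 kHz = 17.65 kHz.
98.85 kHz and 104.15 kHz both map to 17.65 kHz.

98.85 kHz, 104.15 kHz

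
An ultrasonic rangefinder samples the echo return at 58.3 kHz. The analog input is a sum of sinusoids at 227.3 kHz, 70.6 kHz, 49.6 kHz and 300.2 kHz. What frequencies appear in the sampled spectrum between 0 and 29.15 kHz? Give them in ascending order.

5.9 kHz, 8.7 kHz, 12.3 kHz

fs/2 = 29.15 kHz.
227.3 kHz mod fs = 52.4 kHz.
52.4 kHz > fs/2 = 29.15 kHz, folds to fs − 52.4 kHz = 5.9 kHz.
70.6 kHz mod fs = 12.3 kHz.
12.3 kHz ≤ fs/2 = 29.15 kHz, appears at 12.3 kHz.
49.6 kHz > fs/2 = 29.15 kHz, folds to fs − 49.6 kHz = 8.7 kHz.
300.2 kHz mod fs = 8.7 kHz.
8.7 kHz ≤ fs/2 = 29.15 kHz, appears at 8.7 kHz.
Distinct values: {5.9 kHz, 8.7 kHz, 12.3 kHz}.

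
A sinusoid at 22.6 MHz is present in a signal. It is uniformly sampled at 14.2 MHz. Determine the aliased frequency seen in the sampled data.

5.8 MHz

22.6 MHz mod fs = 8.4 MHz.
8.4 MHz > fs/2 = 7.1 MHz, folds to fs − 8.4 MHz = 5.8 MHz.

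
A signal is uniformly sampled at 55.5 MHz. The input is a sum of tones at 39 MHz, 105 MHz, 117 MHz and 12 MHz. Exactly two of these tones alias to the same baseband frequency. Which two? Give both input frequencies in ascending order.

fs/2 = 27.75 MHz.
39 MHz > fs/2 = 27.75 MHz, folds to fs − 39 MHz = 16.5 MHz.
105 MHz mod fs = 49.5 MHz.
49.5 MHz > fs/2 = 27.75 MHz, folds to fs − 49.5 MHz = 6 MHz.
117 MHz mod fs = 6 MHz.
6 MHz ≤ fs/2 = 27.75 MHz, appears at 6 MHz.
12 MHz ≤ fs/2 = 27.75 MHz, passes unchanged.
105 MHz and 117 MHz both map to 6 MHz.

105 MHz, 117 MHz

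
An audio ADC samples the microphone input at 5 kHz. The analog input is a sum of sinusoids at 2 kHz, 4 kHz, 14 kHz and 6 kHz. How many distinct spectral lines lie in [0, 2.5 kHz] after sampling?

fs/2 = 2.5 kHz.
2 kHz ≤ fs/2 = 2.5 kHz, passes unchanged.
4 kHz > fs/2 = 2.5 kHz, folds to fs − 4 kHz = 1 kHz.
14 kHz mod fs = 4 kHz.
4 kHz > fs/2 = 2.5 kHz, folds to fs − 4 kHz = 1 kHz.
6 kHz mod fs = 1 kHz.
1 kHz ≤ fs/2 = 2.5 kHz, appears at 1 kHz.
Distinct values: {1 kHz, 2 kHz} → 2.

2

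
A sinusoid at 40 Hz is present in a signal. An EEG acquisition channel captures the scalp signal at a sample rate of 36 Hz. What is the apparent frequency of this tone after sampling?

40 Hz mod fs = 4 Hz.
4 Hz ≤ fs/2 = 18 Hz, appears at 4 Hz.

4 Hz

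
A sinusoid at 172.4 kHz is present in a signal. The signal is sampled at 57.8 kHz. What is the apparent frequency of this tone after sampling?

172.4 kHz mod fs = 56.8 kHz.
56.8 kHz > fs/2 = 28.9 kHz, folds to fs − 56.8 kHz = 1 kHz.

1 kHz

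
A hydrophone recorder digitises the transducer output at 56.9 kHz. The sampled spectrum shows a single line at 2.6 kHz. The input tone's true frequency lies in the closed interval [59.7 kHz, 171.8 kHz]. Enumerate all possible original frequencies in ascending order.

111.2 kHz, 116.4 kHz, 168.1 kHz

Frequencies that alias to 2.6 kHz are k·fs ± 2.6 kHz for integer k ≥ 0.
k=0: 2.6 kHz.
k=1: 54.3 kHz, 59.5 kHz.
k=2: 111.2 kHz, 116.4 kHz.
k=3: 168.1 kHz, 173.3 kHz.
k=4: 225 kHz, 230.2 kHz.
Within [59.7 kHz, 171.8 kHz]: 111.2 kHz, 116.4 kHz, 168.1 kHz.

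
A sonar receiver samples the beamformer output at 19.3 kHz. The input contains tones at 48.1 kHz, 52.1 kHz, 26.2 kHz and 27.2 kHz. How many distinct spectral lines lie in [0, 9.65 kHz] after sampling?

4

fs/2 = 9.65 kHz.
48.1 kHz mod fs = 9.5 kHz.
9.5 kHz ≤ fs/2 = 9.65 kHz, appears at 9.5 kHz.
52.1 kHz mod fs = 13.5 kHz.
13.5 kHz > fs/2 = 9.65 kHz, folds to fs − 13.5 kHz = 5.8 kHz.
26.2 kHz mod fs = 6.9 kHz.
6.9 kHz ≤ fs/2 = 9.65 kHz, appears at 6.9 kHz.
27.2 kHz mod fs = 7.9 kHz.
7.9 kHz ≤ fs/2 = 9.65 kHz, appears at 7.9 kHz.
Distinct values: {5.8 kHz, 6.9 kHz, 7.9 kHz, 9.5 kHz} → 4.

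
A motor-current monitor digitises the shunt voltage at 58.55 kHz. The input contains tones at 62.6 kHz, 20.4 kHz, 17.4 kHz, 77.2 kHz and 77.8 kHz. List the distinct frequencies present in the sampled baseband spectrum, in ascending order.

fs/2 = 29.275 kHz.
62.6 kHz mod fs = 4.05 kHz.
4.05 kHz ≤ fs/2 = 29.275 kHz, appears at 4.05 kHz.
20.4 kHz ≤ fs/2 = 29.275 kHz, passes unchanged.
17.4 kHz ≤ fs/2 = 29.275 kHz, passes unchanged.
77.2 kHz mod fs = 18.65 kHz.
18.65 kHz ≤ fs/2 = 29.275 kHz, appears at 18.65 kHz.
77.8 kHz mod fs = 19.25 kHz.
19.25 kHz ≤ fs/2 = 29.275 kHz, appears at 19.25 kHz.
Distinct values: {4.05 kHz, 17.4 kHz, 18.65 kHz, 19.25 kHz, 20.4 kHz}.

4.05 kHz, 17.4 kHz, 18.65 kHz, 19.25 kHz, 20.4 kHz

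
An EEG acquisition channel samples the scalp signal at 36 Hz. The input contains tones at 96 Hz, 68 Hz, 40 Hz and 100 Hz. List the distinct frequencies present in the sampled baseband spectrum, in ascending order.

4 Hz, 8 Hz, 12 Hz

fs/2 = 18 Hz.
96 Hz mod fs = 24 Hz.
24 Hz > fs/2 = 18 Hz, folds to fs − 24 Hz = 12 Hz.
68 Hz mod fs = 32 Hz.
32 Hz > fs/2 = 18 Hz, folds to fs − 32 Hz = 4 Hz.
40 Hz mod fs = 4 Hz.
4 Hz ≤ fs/2 = 18 Hz, appears at 4 Hz.
100 Hz mod fs = 28 Hz.
28 Hz > fs/2 = 18 Hz, folds to fs − 28 Hz = 8 Hz.
Distinct values: {4 Hz, 8 Hz, 12 Hz}.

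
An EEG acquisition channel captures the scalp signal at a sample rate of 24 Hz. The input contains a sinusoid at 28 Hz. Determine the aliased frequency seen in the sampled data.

4 Hz

28 Hz mod fs = 4 Hz.
4 Hz ≤ fs/2 = 12 Hz, appears at 4 Hz.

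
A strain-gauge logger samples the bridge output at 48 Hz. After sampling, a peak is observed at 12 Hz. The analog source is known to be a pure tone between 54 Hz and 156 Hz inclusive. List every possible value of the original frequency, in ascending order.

60 Hz, 84 Hz, 108 Hz, 132 Hz, 156 Hz

Frequencies that alias to 12 Hz are k·fs ± 12 Hz for integer k ≥ 0.
k=0: 12 Hz.
k=1: 36 Hz, 60 Hz.
k=2: 84 Hz, 108 Hz.
k=3: 132 Hz, 156 Hz.
k=4: 180 Hz, 204 Hz.
Within [54 Hz, 156 Hz]: 60 Hz, 84 Hz, 108 Hz, 132 Hz, 156 Hz.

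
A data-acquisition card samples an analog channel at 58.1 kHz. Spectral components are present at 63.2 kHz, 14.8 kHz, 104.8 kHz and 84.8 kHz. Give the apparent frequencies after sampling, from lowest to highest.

5.1 kHz, 11.4 kHz, 14.8 kHz, 26.7 kHz

fs/2 = 29.05 kHz.
63.2 kHz mod fs = 5.1 kHz.
5.1 kHz ≤ fs/2 = 29.05 kHz, appears at 5.1 kHz.
14.8 kHz ≤ fs/2 = 29.05 kHz, passes unchanged.
104.8 kHz mod fs = 46.7 kHz.
46.7 kHz > fs/2 = 29.05 kHz, folds to fs − 46.7 kHz = 11.4 kHz.
84.8 kHz mod fs = 26.7 kHz.
26.7 kHz ≤ fs/2 = 29.05 kHz, appears at 26.7 kHz.
Distinct values: {5.1 kHz, 11.4 kHz, 14.8 kHz, 26.7 kHz}.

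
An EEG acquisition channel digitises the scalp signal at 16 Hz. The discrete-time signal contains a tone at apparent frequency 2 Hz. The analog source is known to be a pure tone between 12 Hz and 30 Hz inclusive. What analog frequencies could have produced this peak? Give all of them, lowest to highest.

14 Hz, 18 Hz, 30 Hz

Frequencies that alias to 2 Hz are k·fs ± 2 Hz for integer k ≥ 0.
k=0: 2 Hz.
k=1: 14 Hz, 18 Hz.
k=2: 30 Hz, 34 Hz.
k=3: 46 Hz, 50 Hz.
Within [12 Hz, 30 Hz]: 14 Hz, 18 Hz, 30 Hz.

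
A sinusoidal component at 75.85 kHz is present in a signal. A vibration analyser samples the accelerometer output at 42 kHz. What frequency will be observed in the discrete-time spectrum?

8.15 kHz

75.85 kHz mod fs = 33.85 kHz.
33.85 kHz > fs/2 = 21 kHz, folds to fs − 33.85 kHz = 8.15 kHz.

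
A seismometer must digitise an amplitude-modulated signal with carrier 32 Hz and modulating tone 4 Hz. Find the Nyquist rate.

72 Hz

AM sidebands sit at fc ± fm = 28 Hz and 36 Hz.
Highest-frequency component: 36 Hz.
Nyquist rate = 2 × 36 Hz = 72 Hz.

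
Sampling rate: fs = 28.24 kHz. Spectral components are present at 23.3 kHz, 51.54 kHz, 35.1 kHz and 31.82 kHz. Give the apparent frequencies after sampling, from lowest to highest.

3.58 kHz, 4.94 kHz, 6.86 kHz

fs/2 = 14.12 kHz.
23.3 kHz > fs/2 = 14.12 kHz, folds to fs − 23.3 kHz = 4.94 kHz.
51.54 kHz mod fs = 23.3 kHz.
23.3 kHz > fs/2 = 14.12 kHz, folds to fs − 23.3 kHz = 4.94 kHz.
35.1 kHz mod fs = 6.86 kHz.
6.86 kHz ≤ fs/2 = 14.12 kHz, appears at 6.86 kHz.
31.82 kHz mod fs = 3.58 kHz.
3.58 kHz ≤ fs/2 = 14.12 kHz, appears at 3.58 kHz.
Distinct values: {3.58 kHz, 4.94 kHz, 6.86 kHz}.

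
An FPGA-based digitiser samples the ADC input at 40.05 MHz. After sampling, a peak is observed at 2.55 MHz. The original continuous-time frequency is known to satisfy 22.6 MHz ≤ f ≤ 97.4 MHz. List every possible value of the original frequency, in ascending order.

Frequencies that alias to 2.55 MHz are k·fs ± 2.55 MHz for integer k ≥ 0.
k=0: 2.55 MHz.
k=1: 37.5 MHz, 42.6 MHz.
k=2: 77.55 MHz, 82.65 MHz.
k=3: 117.6 MHz, 122.7 MHz.
Within [22.6 MHz, 97.4 MHz]: 37.5 MHz, 42.6 MHz, 77.55 MHz, 82.65 MHz.

37.5 MHz, 42.6 MHz, 77.55 MHz, 82.65 MHz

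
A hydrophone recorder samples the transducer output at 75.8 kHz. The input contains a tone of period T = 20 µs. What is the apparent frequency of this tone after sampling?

T = 20 µs → f = 1/T = 50 kHz.
50 kHz > fs/2 = 37.9 kHz, folds to fs − 50 kHz = 25.8 kHz.

25.8 kHz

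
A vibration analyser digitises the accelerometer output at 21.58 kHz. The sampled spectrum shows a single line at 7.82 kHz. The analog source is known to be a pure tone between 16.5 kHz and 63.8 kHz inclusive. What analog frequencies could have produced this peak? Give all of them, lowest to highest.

Frequencies that alias to 7.82 kHz are k·fs ± 7.82 kHz for integer k ≥ 0.
k=0: 7.82 kHz.
k=1: 13.76 kHz, 29.4 kHz.
k=2: 35.34 kHz, 50.98 kHz.
k=3: 56.92 kHz, 72.56 kHz.
k=4: 78.5 kHz, 94.14 kHz.
Within [16.5 kHz, 63.8 kHz]: 29.4 kHz, 35.34 kHz, 50.98 kHz, 56.92 kHz.

29.4 kHz, 35.34 kHz, 50.98 kHz, 56.92 kHz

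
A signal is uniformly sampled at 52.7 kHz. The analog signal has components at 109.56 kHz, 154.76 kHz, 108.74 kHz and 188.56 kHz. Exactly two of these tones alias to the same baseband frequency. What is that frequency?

3.34 kHz

fs/2 = 26.35 kHz.
109.56 kHz mod fs = 4.16 kHz.
4.16 kHz ≤ fs/2 = 26.35 kHz, appears at 4.16 kHz.
154.76 kHz mod fs = 49.36 kHz.
49.36 kHz > fs/2 = 26.35 kHz, folds to fs − 49.36 kHz = 3.34 kHz.
108.74 kHz mod fs = 3.34 kHz.
3.34 kHz ≤ fs/2 = 26.35 kHz, appears at 3.34 kHz.
188.56 kHz mod fs = 30.46 kHz.
30.46 kHz > fs/2 = 26.35 kHz, folds to fs − 30.46 kHz = 22.24 kHz.
108.74 kHz and 154.76 kHz both map to 3.34 kHz.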